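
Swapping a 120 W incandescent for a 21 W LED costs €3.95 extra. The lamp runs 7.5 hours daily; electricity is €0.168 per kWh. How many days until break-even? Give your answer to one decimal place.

31.7 days

Power saved = 120 − 21 = 99 W
Daily energy saved = 99 W × 7.5 h = 742.5 Wh = 0.7425 kWh
Daily savings = 0.7425 × €0.168 = €0.1247
Payback = €3.95 / €0.1247 per day = 31.67 days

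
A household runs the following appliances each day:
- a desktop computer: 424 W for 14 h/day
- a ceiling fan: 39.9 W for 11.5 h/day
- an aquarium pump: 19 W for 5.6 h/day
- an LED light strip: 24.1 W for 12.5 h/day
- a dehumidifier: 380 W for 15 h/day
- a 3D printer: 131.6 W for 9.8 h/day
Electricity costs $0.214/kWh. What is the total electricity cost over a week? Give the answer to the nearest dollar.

$21

desktop computer: 424 W × 14 h × 7 d = 41,552 Wh = 41.55 kWh
ceiling fan: 39.9 W × 11.5 h × 7 d = 3,212 Wh = 3.212 kWh
aquarium pump: 19 W × 5.6 h × 7 d = 745 Wh = 0.7448 kWh
LED light strip: 24.1 W × 12.5 h × 7 d = 2,109 Wh = 2.109 kWh
dehumidifier: 380 W × 15 h × 7 d = 39,900 Wh = 39.9 kWh
3D printer: 131.6 W × 9.8 h × 7 d = 9,028 Wh = 9.028 kWh
Total energy = 41.55 + 3.212 + 0.7448 + 2.109 + 39.9 + 9.028 = 96.55 kWh
Cost = 96.55 kWh × $0.214 = $20.66 ≈ $21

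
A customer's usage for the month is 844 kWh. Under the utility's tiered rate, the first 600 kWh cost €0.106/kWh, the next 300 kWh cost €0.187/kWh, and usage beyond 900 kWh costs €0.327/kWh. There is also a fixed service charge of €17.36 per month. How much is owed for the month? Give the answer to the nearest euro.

€127

First 600 kWh × €0.106 = €63.60
Next 244 kWh × €0.187 = €45.63
Remaining tier: 0 kWh (not reached)
Energy charge = €109.23; + service €17.36 = €126.59 ≈ €127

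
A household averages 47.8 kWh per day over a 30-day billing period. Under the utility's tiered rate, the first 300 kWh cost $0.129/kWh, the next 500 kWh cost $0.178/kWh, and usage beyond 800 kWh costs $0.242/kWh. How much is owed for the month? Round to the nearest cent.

$281.13

Usage = 47.8 kWh/day × 30 days = 1434 kWh
First 300 kWh × $0.129 = $38.70
Next 500 kWh × $0.178 = $89.00
Remaining 634 kWh × $0.242 = $153.43
Total = $281.13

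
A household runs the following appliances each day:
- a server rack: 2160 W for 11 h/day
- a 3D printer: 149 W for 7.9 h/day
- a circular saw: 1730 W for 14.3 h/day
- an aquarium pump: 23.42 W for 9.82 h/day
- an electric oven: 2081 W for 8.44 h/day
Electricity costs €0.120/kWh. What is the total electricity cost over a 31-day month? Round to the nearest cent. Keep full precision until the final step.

server rack: 2160 W × 11 h × 31 d = 736,560 Wh = 736.6 kWh
3D printer: 149 W × 7.9 h × 31 d = 36,490 Wh = 36.49 kWh
circular saw: 1730 W × 14.3 h × 31 d = 766,909 Wh = 766.9 kWh
aquarium pump: 23.42 W × 9.82 h × 31 d = 7,130 Wh = 7.13 kWh
electric oven: 2081 W × 8.44 h × 31 d = 544,473 Wh = 544.5 kWh
Total energy = 736.6 + 36.49 + 766.9 + 7.13 + 544.5 = 2,092 kWh
Cost = 2,092 kWh × €0.120 = €250.99

€250.99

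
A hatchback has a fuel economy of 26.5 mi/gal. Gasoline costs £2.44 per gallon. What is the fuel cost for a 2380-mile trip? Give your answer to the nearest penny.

£219.14

Fuel = 2380 mi / 26.5 mpg = 89.81 gal
Cost = 89.81 gal × £2.44/gal = £219.14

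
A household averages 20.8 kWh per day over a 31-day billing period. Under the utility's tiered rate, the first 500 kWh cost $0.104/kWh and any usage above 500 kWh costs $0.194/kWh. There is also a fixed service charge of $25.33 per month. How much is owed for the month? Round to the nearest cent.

Usage = 20.8 kWh/day × 31 days = 644.8 kWh
First 500 kWh × $0.104 = $52.00
Remaining 144.8 kWh × $0.194 = $28.09
Energy charge = $80.09; + service $25.33 = $105.42

$105.42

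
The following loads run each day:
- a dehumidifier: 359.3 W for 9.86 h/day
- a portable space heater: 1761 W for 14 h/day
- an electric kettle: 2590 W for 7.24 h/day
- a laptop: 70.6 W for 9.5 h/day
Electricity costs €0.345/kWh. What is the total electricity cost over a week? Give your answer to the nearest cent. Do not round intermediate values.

dehumidifier: 359.3 W × 9.86 h × 7 d = 24,799 Wh = 24.8 kWh
portable space heater: 1761 W × 14 h × 7 d = 172,578 Wh = 172.6 kWh
electric kettle: 2590 W × 7.24 h × 7 d = 131,261 Wh = 131.3 kWh
laptop: 70.6 W × 9.5 h × 7 d = 4,695 Wh = 4.695 kWh
Total energy = 24.8 + 172.6 + 131.3 + 4.695 = 333.3 kWh
Cost = 333.3 kWh × €0.345 = €115.00

€115.00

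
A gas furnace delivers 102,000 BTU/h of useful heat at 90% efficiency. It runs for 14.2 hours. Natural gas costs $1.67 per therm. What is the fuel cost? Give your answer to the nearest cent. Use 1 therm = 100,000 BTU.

Heat delivered = 102,000 BTU/h × 14.2 h = 1,448,400 BTU
Gas input = 1,448,400 / 0.90 = 1,609,333 BTU
= 1,609,333 / 100,000 = 16.09 therm
Cost = 16.09 × $1.67/therm = $26.88

$26.88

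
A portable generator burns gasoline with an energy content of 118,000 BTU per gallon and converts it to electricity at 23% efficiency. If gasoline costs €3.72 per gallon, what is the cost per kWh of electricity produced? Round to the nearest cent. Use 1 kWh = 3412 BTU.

Electrical output per gallon = 118,000 BTU × 0.23 / 3412 BTU/kWh = 7.954 kWh
Cost per kWh = €3.72 / 7.954 kWh = €0.468

€0.47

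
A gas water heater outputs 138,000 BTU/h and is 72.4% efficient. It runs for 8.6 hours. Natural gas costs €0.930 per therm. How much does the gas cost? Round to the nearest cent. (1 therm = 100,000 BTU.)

€15.24

Heat delivered = 138,000 BTU/h × 8.6 h = 1,186,800 BTU
Gas input = 1,186,800 / 0.724 = 1,639,227 BTU
= 1,639,227 / 100,000 = 16.39 therm
Cost = 16.39 × €0.930/therm = €15.24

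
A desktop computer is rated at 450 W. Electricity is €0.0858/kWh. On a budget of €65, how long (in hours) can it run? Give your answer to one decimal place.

Energy budget = €65 / €0.0858 per kWh = 757.6 kWh = 757,576 Wh
Runtime = 757,576 Wh / 450 W = 1,684 h

1683.5 h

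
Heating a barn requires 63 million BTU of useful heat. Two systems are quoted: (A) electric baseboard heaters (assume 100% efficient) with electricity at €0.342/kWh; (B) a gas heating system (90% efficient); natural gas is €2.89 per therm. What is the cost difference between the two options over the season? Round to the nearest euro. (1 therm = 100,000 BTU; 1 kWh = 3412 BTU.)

€4292

Heat load = 63 × 10⁶ BTU = 63,000,000 BTU
Gas: input = 63,000,000 / 0.90 = 70,000,000 BTU = 700 therm → 700 × €2.89 = €2,023.00
Electric: 63,000,000 BTU / 3412 = 18,460 kWh → × €0.342 = €6,314.77
Difference = |€2,023.00 − €6,314.77| = €4,291.77 ≈ €4292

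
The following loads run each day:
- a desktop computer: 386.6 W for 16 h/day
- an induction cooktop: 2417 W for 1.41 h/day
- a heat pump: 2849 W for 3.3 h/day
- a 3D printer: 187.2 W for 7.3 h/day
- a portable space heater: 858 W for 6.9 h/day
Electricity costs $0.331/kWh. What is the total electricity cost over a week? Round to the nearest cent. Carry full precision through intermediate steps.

desktop computer: 386.6 W × 16 h × 7 d = 43,299 Wh = 43.3 kWh
induction cooktop: 2417 W × 1.41 h × 7 d = 23,856 Wh = 23.86 kWh
heat pump: 2849 W × 3.3 h × 7 d = 65,812 Wh = 65.81 kWh
3D printer: 187.2 W × 7.3 h × 7 d = 9,566 Wh = 9.566 kWh
portable space heater: 858 W × 6.9 h × 7 d = 41,441 Wh = 41.44 kWh
Total energy = 43.3 + 23.86 + 65.81 + 9.566 + 41.44 = 184 kWh
Cost = 184 kWh × $0.331 = $60.90

$60.90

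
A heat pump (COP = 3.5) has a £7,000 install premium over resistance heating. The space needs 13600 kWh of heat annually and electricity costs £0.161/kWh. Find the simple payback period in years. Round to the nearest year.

Resistance: 13600 kWh × £0.161 = £2,189.60/yr
Heat pump: 13600 / 3.5 = 3886 kWh in → × £0.161 = £625.60/yr
Annual savings = £1,564.00
Payback = £7,000 / £1,564.00 = 4.48 years

4 years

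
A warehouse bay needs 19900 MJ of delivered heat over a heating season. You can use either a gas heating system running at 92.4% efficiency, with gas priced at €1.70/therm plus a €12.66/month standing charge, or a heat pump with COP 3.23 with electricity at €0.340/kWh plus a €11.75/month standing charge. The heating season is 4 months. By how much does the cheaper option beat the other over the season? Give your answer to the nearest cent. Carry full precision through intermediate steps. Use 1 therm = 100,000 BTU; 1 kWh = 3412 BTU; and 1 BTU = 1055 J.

Heat load = 19900 MJ = 19,900,000,000 J / 1055 = 18,862,559 BTU
Gas: input = 18,862,559 / 0.924 = 20,414,025 BTU = 204.1 therm → 204.1 × €1.70 = €347.04; + 4 × €12.66 standing = €397.68
Heat pump: 18,862,559 BTU / 3412 = 5,528 kWh heat; / 3.23 = 1,712 kWh in → × €0.340 = €581.93; + 4 × €11.75 standing = €628.93
Difference = |€397.68 − €628.93| = €231.25

€231.25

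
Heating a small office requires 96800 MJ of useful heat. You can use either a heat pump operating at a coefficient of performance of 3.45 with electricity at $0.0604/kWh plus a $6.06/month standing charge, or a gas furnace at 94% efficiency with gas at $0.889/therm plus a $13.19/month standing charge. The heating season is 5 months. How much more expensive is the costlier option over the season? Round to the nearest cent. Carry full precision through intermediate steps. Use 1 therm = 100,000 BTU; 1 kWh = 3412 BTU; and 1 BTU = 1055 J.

Heat load = 96800 MJ = 96,800,000,000 J / 1055 = 91,753,555 BTU
Gas: input = 91,753,555 / 0.94 = 97,610,164 BTU = 976.1 therm → 976.1 × $0.889 = $867.75; + 5 × $13.19 standing = $933.70
Heat pump: 91,753,555 BTU / 3412 = 26,890 kWh heat; / 3.45 = 7,795 kWh in → × $0.0604 = $470.79; + 5 × $6.06 standing = $501.09
Difference = |$933.70 − $501.09| = $432.61

$432.61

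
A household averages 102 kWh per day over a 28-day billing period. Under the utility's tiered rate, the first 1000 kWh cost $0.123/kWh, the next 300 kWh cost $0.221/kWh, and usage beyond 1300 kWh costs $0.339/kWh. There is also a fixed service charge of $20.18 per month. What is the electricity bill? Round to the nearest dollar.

Usage = 102 kWh/day × 28 days = 2856 kWh
First 1000 kWh × $0.123 = $123.00
Next 300 kWh × $0.221 = $66.30
Remaining 1556 kWh × $0.339 = $527.48
Energy charge = $716.78; + service $20.18 = $736.96 ≈ $737

$737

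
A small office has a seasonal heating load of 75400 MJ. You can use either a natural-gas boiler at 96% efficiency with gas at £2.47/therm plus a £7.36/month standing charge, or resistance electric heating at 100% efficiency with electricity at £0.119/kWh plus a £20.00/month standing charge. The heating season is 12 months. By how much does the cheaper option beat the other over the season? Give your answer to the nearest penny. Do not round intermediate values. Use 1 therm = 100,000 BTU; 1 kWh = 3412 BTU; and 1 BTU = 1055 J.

£805.46

Heat load = 75400 MJ = 75,400,000,000 J / 1055 = 71,469,194 BTU
Gas: input = 71,469,194 / 0.96 = 74,447,077 BTU = 744.5 therm → 744.5 × £2.47 = £1,838.84; + 12 × £7.36 standing = £1,927.16
Electric: 71,469,194 BTU / 3412 = 20,950 kWh → × £0.119 = £2,492.62; + 12 × £20.00 standing = £2,732.62
Difference = |£1,927.16 − £2,732.62| = £805.46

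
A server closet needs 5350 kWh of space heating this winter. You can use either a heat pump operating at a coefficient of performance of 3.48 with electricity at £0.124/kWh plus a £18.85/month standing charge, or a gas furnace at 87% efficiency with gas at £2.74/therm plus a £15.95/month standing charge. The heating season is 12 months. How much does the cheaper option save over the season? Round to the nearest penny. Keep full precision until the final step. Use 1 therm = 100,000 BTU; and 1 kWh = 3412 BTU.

Heat load = 5350 kWh × 3412 = 18,254,200 BTU
Gas: input = 18,254,200 / 0.87 = 20,981,839 BTU = 209.8 therm → 209.8 × £2.74 = £574.90; + 12 × £15.95 standing = £766.30
Heat pump: 18,254,200 BTU / 3412 = 5,350 kWh heat; / 3.48 = 1,537 kWh in → × £0.124 = £190.63; + 12 × £18.85 standing = £416.83
Difference = |£766.30 − £416.83| = £349.47

£349.47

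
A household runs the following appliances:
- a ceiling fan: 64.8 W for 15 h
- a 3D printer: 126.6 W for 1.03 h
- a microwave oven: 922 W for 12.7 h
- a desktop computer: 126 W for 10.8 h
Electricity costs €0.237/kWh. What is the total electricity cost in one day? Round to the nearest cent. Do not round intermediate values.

ceiling fan: 64.8 W × 15 h = 972 Wh = 0.972 kWh
3D printer: 126.6 W × 1.03 h = 130 Wh = 0.1304 kWh
microwave oven: 922 W × 12.7 h = 11,709 Wh = 11.71 kWh
desktop computer: 126 W × 10.8 h = 1,361 Wh = 1.361 kWh
Total energy = 0.972 + 0.1304 + 11.71 + 1.361 = 14.17 kWh
Cost = 14.17 kWh × €0.237 = €3.36

€3.36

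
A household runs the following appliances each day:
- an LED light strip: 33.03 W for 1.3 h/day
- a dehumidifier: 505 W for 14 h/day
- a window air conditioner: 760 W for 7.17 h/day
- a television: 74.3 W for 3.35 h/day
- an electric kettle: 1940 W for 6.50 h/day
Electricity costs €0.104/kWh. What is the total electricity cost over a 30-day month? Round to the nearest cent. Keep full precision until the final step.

LED light strip: 33.03 W × 1.3 h × 30 d = 1,288 Wh = 1.288 kWh
dehumidifier: 505 W × 14 h × 30 d = 212,100 Wh = 212.1 kWh
window air conditioner: 760 W × 7.17 h × 30 d = 163,476 Wh = 163.5 kWh
television: 74.3 W × 3.35 h × 30 d = 7,467 Wh = 7.467 kWh
electric kettle: 1940 W × 6.50 h × 30 d = 378,300 Wh = 378.3 kWh
Total energy = 1.288 + 212.1 + 163.5 + 7.467 + 378.3 = 762.6 kWh
Cost = 762.6 kWh × €0.104 = €79.31

€79.31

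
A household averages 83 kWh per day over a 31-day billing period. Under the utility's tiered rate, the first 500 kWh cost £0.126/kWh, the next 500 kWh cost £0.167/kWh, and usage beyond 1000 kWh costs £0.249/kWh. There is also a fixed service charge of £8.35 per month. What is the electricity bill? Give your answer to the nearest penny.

£546.53

Usage = 83 kWh/day × 31 days = 2573 kWh
First 500 kWh × £0.126 = £63.00
Next 500 kWh × £0.167 = £83.50
Remaining 1573 kWh × £0.249 = £391.68
Energy charge = £538.18; + service £8.35 = £546.53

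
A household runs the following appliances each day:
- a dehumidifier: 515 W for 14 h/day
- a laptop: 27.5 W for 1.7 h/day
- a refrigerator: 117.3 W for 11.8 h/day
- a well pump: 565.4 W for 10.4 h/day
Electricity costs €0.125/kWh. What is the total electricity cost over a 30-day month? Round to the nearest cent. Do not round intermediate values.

dehumidifier: 515 W × 14 h × 30 d = 216,300 Wh = 216.3 kWh
laptop: 27.5 W × 1.7 h × 30 d = 1,402 Wh = 1.403 kWh
refrigerator: 117.3 W × 11.8 h × 30 d = 41,524 Wh = 41.52 kWh
well pump: 565.4 W × 10.4 h × 30 d = 176,405 Wh = 176.4 kWh
Total energy = 216.3 + 1.403 + 41.52 + 176.4 = 435.6 kWh
Cost = 435.6 kWh × €0.125 = €54.45

€54.45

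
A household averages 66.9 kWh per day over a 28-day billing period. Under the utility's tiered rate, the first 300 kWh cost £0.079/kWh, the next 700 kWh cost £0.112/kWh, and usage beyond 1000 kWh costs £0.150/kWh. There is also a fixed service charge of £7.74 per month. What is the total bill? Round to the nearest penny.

£240.82

Usage = 66.9 kWh/day × 28 days = 1873.2 kWh
First 300 kWh × £0.079 = £23.70
Next 700 kWh × £0.112 = £78.40
Remaining 873.2 kWh × £0.150 = £130.98
Energy charge = £233.08; + service £7.74 = £240.82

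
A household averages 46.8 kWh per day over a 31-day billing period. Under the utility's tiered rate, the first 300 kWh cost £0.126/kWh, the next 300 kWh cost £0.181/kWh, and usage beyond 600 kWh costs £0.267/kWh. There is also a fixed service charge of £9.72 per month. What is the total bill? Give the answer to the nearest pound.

£329

Usage = 46.8 kWh/day × 31 days = 1450.8 kWh
First 300 kWh × £0.126 = £37.80
Next 300 kWh × £0.181 = £54.30
Remaining 850.8 kWh × £0.267 = £227.16
Energy charge = £319.26; + service £9.72 = £328.98 ≈ £329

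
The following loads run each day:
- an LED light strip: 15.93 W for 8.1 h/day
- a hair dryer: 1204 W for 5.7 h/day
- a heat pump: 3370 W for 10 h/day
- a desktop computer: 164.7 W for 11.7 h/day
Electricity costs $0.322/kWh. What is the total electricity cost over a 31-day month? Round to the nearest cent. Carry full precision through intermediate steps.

$425.42

LED light strip: 15.93 W × 8.1 h × 31 d = 4,000 Wh = 4 kWh
hair dryer: 1204 W × 5.7 h × 31 d = 212,747 Wh = 212.7 kWh
heat pump: 3370 W × 10 h × 31 d = 1,044,700 Wh = 1,045 kWh
desktop computer: 164.7 W × 11.7 h × 31 d = 59,737 Wh = 59.74 kWh
Total energy = 4 + 212.7 + 1,045 + 59.74 = 1,321 kWh
Cost = 1,321 kWh × $0.322 = $425.42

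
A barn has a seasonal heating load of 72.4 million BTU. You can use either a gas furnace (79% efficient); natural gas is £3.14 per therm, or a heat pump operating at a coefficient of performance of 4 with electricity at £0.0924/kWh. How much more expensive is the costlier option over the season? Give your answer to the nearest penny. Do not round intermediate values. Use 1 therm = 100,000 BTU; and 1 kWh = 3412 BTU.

£2387.51

Heat load = 72.4 × 10⁶ BTU = 72,400,000 BTU
Gas: input = 72,400,000 / 0.79 = 91,645,570 BTU = 916.5 therm → 916.5 × £3.14 = £2,877.67
Heat pump: 72,400,000 BTU / 3412 = 21,220 kWh heat; / 4 = 5,305 kWh in → × £0.0924 = £490.16
Difference = |£2,877.67 − £490.16| = £2,387.51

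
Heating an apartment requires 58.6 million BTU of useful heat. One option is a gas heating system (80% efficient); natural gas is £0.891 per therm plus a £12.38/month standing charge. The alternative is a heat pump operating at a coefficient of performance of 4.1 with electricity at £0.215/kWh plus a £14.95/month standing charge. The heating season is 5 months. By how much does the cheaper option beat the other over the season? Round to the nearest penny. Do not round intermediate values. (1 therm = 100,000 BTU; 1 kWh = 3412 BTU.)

Heat load = 58.6 × 10⁶ BTU = 58,600,000 BTU
Gas: input = 58,600,000 / 0.80 = 73,250,000 BTU = 732.5 therm → 732.5 × £0.891 = £652.66; + 5 × £12.38 standing = £714.56
Heat pump: 58,600,000 BTU / 3412 = 17,170 kWh heat; / 4.1 = 4,189 kWh in → × £0.215 = £900.62; + 5 × £14.95 standing = £975.37
Difference = |£714.56 − £975.37| = £260.82

£260.82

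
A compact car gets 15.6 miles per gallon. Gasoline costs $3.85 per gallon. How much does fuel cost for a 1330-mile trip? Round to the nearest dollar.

Fuel = 1330 mi / 15.6 mpg = 85.26 gal
Cost = 85.26 gal × $3.85/gal = $328.24 ≈ $328

$328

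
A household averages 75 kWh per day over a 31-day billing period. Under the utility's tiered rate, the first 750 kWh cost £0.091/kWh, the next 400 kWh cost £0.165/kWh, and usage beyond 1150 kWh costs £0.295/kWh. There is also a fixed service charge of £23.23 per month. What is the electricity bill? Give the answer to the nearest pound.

Usage = 75 kWh/day × 31 days = 2325 kWh
First 750 kWh × £0.091 = £68.25
Next 400 kWh × £0.165 = £66.00
Remaining 1175 kWh × £0.295 = £346.62
Energy charge = £480.88; + service £23.23 = £504.11 ≈ £504

£504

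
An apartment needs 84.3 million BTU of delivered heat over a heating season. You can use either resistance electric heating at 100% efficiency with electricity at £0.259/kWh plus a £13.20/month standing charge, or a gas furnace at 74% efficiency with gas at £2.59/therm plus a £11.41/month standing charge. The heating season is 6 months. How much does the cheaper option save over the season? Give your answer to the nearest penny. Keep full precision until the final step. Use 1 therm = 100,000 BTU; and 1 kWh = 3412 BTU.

£3459.33

Heat load = 84.3 × 10⁶ BTU = 84,300,000 BTU
Gas: input = 84,300,000 / 0.74 = 113,918,919 BTU = 1,139 therm → 1,139 × £2.59 = £2,950.50; + 6 × £11.41 standing = £3,018.96
Electric: 84,300,000 BTU / 3412 = 24,710 kWh → × £0.259 = £6,399.09; + 6 × £13.20 standing = £6,478.29
Difference = |£3,018.96 − £6,478.29| = £3,459.33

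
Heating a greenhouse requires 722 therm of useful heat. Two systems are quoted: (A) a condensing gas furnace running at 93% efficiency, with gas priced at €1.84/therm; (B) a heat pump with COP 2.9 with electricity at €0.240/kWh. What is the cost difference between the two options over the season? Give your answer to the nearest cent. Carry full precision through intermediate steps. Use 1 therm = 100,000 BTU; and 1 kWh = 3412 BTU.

Heat load = 722 therm × 100,000 = 72,200,000 BTU
Gas: input = 72,200,000 / 0.93 = 77,634,409 BTU = 776.3 therm → 776.3 × €1.84 = €1,428.47
Heat pump: 72,200,000 BTU / 3412 = 21,160 kWh heat; / 2.9 = 7,297 kWh in → × €0.240 = €1,751.22
Difference = |€1,428.47 − €1,751.22| = €322.75

€322.75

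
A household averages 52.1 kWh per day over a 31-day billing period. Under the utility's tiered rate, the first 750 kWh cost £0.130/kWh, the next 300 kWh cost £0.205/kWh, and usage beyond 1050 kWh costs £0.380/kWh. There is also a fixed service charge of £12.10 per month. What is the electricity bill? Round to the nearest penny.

Usage = 52.1 kWh/day × 31 days = 1615.1 kWh
First 750 kWh × £0.130 = £97.50
Next 300 kWh × £0.205 = £61.50
Remaining 565.1 kWh × £0.380 = £214.74
Energy charge = £373.74; + service £12.10 = £385.84

£385.84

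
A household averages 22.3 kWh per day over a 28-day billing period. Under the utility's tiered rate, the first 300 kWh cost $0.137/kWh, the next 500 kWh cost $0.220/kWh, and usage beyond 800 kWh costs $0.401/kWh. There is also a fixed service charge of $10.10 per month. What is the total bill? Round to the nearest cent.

Usage = 22.3 kWh/day × 28 days = 624.4 kWh
First 300 kWh × $0.137 = $41.10
Next 324.4 kWh × $0.220 = $71.37
Remaining tier: 0 kWh (not reached)
Energy charge = $112.47; + service $10.10 = $122.57

$122.57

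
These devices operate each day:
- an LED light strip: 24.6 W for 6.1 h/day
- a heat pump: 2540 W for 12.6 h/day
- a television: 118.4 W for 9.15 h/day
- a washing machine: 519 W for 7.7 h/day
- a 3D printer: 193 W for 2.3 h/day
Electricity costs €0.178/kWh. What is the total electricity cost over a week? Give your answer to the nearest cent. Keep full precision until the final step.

€46.95

LED light strip: 24.6 W × 6.1 h × 7 d = 1,050 Wh = 1.05 kWh
heat pump: 2540 W × 12.6 h × 7 d = 224,028 Wh = 224 kWh
television: 118.4 W × 9.15 h × 7 d = 7,584 Wh = 7.584 kWh
washing machine: 519 W × 7.7 h × 7 d = 27,974 Wh = 27.97 kWh
3D printer: 193 W × 2.3 h × 7 d = 3,107 Wh = 3.107 kWh
Total energy = 1.05 + 224 + 7.584 + 27.97 + 3.107 = 263.7 kWh
Cost = 263.7 kWh × €0.178 = €46.95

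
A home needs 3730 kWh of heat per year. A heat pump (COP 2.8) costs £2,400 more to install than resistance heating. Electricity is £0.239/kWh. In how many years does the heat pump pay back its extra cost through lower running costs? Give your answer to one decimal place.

Resistance: 3730 kWh × £0.239 = £891.47/yr
Heat pump: 3730 / 2.8 = 1332 kWh in → × £0.239 = £318.38/yr
Annual savings = £573.09
Payback = £2,400 / £573.09 = 4.19 years

4.2 years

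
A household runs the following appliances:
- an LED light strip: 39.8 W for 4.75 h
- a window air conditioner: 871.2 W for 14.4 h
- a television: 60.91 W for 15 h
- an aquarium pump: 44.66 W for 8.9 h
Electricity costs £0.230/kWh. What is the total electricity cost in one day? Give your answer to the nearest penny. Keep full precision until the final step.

£3.23

LED light strip: 39.8 W × 4.75 h = 189 Wh = 0.189 kWh
window air conditioner: 871.2 W × 14.4 h = 12,545 Wh = 12.55 kWh
television: 60.91 W × 15 h = 914 Wh = 0.9136 kWh
aquarium pump: 44.66 W × 8.9 h = 397 Wh = 0.3975 kWh
Total energy = 0.189 + 12.55 + 0.9136 + 0.3975 = 14.05 kWh
Cost = 14.05 kWh × £0.230 = £3.23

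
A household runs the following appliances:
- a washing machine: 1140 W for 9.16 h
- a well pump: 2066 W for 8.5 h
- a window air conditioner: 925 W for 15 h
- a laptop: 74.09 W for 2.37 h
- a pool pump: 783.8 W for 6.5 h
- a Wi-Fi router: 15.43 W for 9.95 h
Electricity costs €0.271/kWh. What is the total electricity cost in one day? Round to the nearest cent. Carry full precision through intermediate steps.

washing machine: 1140 W × 9.16 h = 10,442 Wh = 10.44 kWh
well pump: 2066 W × 8.5 h = 17,561 Wh = 17.56 kWh
window air conditioner: 925 W × 15 h = 13,875 Wh = 13.88 kWh
laptop: 74.09 W × 2.37 h = 176 Wh = 0.1756 kWh
pool pump: 783.8 W × 6.5 h = 5,095 Wh = 5.095 kWh
Wi-Fi router: 15.43 W × 9.95 h = 154 Wh = 0.1535 kWh
Total energy = 10.44 + 17.56 + 13.88 + 0.1756 + 5.095 + 0.1535 = 47.3 kWh
Cost = 47.3 kWh × €0.271 = €12.82

€12.82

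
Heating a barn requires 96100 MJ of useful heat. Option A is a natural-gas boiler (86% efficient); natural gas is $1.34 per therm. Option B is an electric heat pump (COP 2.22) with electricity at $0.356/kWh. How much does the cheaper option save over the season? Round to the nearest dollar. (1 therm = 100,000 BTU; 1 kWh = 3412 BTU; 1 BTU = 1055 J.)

$2862

Heat load = 96100 MJ = 96,100,000,000 J / 1055 = 91,090,047 BTU
Gas: input = 91,090,047 / 0.86 = 105,918,660 BTU = 1,059 therm → 1,059 × $1.34 = $1,419.31
Heat pump: 91,090,047 BTU / 3412 = 26,700 kWh heat; / 2.22 = 12,030 kWh in → × $0.356 = $4,281.14
Difference = |$1,419.31 − $4,281.14| = $2,861.83 ≈ $2862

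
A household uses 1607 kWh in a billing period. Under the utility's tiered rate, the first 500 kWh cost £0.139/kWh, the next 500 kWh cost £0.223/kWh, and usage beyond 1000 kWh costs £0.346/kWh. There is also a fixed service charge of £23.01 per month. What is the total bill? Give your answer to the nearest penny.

First 500 kWh × £0.139 = £69.50
Next 500 kWh × £0.223 = £111.50
Remaining 607 kWh × £0.346 = £210.02
Energy charge = £391.02; + service £23.01 = £414.03

£414.03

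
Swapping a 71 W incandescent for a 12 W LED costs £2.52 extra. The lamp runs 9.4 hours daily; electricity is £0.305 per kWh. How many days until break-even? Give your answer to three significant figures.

14.9 days

Power saved = 71 − 12 = 59 W
Daily energy saved = 59 W × 9.4 h = 554.6 Wh = 0.5546 kWh
Daily savings = 0.5546 × £0.305 = £0.1692
Payback = £2.52 / £0.1692 per day = 14.9 days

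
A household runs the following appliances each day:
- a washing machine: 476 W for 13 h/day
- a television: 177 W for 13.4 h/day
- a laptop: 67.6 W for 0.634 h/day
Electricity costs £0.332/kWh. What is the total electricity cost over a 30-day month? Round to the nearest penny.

washing machine: 476 W × 13 h × 30 d = 185,640 Wh = 185.6 kWh
television: 177 W × 13.4 h × 30 d = 71,154 Wh = 71.15 kWh
laptop: 67.6 W × 0.634 h × 30 d = 1,286 Wh = 1.286 kWh
Total energy = 185.6 + 71.15 + 1.286 = 258.1 kWh
Cost = 258.1 kWh × £0.332 = £85.68

£85.68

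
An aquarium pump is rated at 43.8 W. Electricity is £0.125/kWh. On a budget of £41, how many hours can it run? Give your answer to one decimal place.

Energy budget = £41 / £0.125 per kWh = 328 kWh = 328,000 Wh
Runtime = 328,000 Wh / 43.8 W = 7,489 h

7488.6 h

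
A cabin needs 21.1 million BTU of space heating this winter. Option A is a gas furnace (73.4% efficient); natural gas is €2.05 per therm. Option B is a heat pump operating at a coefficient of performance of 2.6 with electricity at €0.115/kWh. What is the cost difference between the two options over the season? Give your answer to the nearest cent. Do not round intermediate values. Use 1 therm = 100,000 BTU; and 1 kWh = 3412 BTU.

Heat load = 21.1 × 10⁶ BTU = 21,100,000 BTU
Gas: input = 21,100,000 / 0.734 = 28,746,594 BTU = 287.5 therm → 287.5 × €2.05 = €589.31
Heat pump: 21,100,000 BTU / 3412 = 6,184 kWh heat; / 2.6 = 2,378 kWh in → × €0.115 = €273.53
Difference = |€589.31 − €273.53| = €315.78

€315.78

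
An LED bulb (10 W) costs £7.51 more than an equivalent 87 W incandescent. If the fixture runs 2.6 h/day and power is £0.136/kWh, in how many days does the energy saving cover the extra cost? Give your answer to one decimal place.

275.8 days

Power saved = 87 − 10 = 77 W
Daily energy saved = 77 W × 2.6 h = 200.2 Wh = 0.2002 kWh
Daily savings = 0.2002 × £0.136 = £0.0272
Payback = £7.51 / £0.0272 per day = 275.8 days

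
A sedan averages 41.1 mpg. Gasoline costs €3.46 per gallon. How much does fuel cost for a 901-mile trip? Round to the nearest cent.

€75.85

Fuel = 901 mi / 41.1 mpg = 21.92 gal
Cost = 21.92 gal × €3.46/gal = €75.85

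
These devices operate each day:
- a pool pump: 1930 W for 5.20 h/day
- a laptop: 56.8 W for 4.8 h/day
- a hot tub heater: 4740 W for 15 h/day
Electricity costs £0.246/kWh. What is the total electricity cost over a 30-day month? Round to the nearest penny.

£600.80

pool pump: 1930 W × 5.20 h × 30 d = 301,080 Wh = 301.1 kWh
laptop: 56.8 W × 4.8 h × 30 d = 8,179 Wh = 8.179 kWh
hot tub heater: 4740 W × 15 h × 30 d = 2,133,000 Wh = 2,133 kWh
Total energy = 301.1 + 8.179 + 2,133 = 2,442 kWh
Cost = 2,442 kWh × £0.246 = £600.80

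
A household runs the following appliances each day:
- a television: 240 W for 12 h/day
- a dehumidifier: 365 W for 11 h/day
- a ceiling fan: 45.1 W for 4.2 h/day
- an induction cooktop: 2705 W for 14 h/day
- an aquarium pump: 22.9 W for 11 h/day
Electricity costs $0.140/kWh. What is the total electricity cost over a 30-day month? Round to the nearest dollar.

television: 240 W × 12 h × 30 d = 86,400 Wh = 86.4 kWh
dehumidifier: 365 W × 11 h × 30 d = 120,450 Wh = 120.5 kWh
ceiling fan: 45.1 W × 4.2 h × 30 d = 5,683 Wh = 5.683 kWh
induction cooktop: 2705 W × 14 h × 30 d = 1,136,100 Wh = 1,136 kWh
aquarium pump: 22.9 W × 11 h × 30 d = 7,557 Wh = 7.557 kWh
Total energy = 86.4 + 120.5 + 5.683 + 1,136 + 7.557 = 1,356 kWh
Cost = 1,356 kWh × $0.140 = $189.87 ≈ $190

$190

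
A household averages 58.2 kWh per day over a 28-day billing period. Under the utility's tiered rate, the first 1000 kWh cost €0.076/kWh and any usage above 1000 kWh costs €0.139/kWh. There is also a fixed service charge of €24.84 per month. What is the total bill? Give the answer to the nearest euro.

€188

Usage = 58.2 kWh/day × 28 days = 1629.6 kWh
First 1000 kWh × €0.076 = €76.00
Remaining 629.6 kWh × €0.139 = €87.51
Energy charge = €163.51; + service €24.84 = €188.35 ≈ €188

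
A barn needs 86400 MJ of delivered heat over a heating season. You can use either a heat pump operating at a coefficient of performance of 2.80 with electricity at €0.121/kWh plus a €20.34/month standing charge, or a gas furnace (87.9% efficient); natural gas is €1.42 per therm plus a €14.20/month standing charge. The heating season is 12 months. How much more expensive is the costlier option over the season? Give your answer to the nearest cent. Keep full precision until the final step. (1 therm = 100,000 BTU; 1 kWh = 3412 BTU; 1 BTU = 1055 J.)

€212.08

Heat load = 86400 MJ = 86,400,000,000 J / 1055 = 81,895,735 BTU
Gas: input = 81,895,735 / 0.879 = 93,169,209 BTU = 931.7 therm → 931.7 × €1.42 = €1,323.00; + 12 × €14.20 standing = €1,493.40
Heat pump: 81,895,735 BTU / 3412 = 24,000 kWh heat; / 2.80 = 8,572 kWh in → × €0.121 = €1,037.24; + 12 × €20.34 standing = €1,281.32
Difference = |€1,493.40 − €1,281.32| = €212.08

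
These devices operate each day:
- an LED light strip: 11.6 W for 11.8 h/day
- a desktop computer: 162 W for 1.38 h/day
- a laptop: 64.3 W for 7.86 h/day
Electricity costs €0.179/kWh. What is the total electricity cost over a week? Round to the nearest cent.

€1.08

LED light strip: 11.6 W × 11.8 h × 7 d = 958 Wh = 0.9582 kWh
desktop computer: 162 W × 1.38 h × 7 d = 1,565 Wh = 1.565 kWh
laptop: 64.3 W × 7.86 h × 7 d = 3,538 Wh = 3.538 kWh
Total energy = 0.9582 + 1.565 + 3.538 = 6.061 kWh
Cost = 6.061 kWh × €0.179 = €1.08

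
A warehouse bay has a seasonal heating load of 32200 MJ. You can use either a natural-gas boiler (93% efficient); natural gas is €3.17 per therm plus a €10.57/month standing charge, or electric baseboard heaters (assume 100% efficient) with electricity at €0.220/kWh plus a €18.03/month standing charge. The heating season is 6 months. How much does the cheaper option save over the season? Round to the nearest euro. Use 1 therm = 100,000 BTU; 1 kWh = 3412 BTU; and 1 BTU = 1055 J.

€972

Heat load = 32200 MJ = 32,200,000,000 J / 1055 = 30,521,327 BTU
Gas: input = 30,521,327 / 0.93 = 32,818,631 BTU = 328.2 therm → 328.2 × €3.17 = €1,040.35; + 6 × €10.57 standing = €1,103.77
Electric: 30,521,327 BTU / 3412 = 8,945 kWh → × €0.220 = €1,967.96; + 6 × €18.03 standing = €2,076.14
Difference = |€1,103.77 − €2,076.14| = €972.37 ≈ €972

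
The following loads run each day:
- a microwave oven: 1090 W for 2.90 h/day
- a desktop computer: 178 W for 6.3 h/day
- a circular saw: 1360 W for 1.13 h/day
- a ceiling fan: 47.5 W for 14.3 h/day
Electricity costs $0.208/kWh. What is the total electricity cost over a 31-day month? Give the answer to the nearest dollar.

$42

microwave oven: 1090 W × 2.90 h × 31 d = 97,991 Wh = 97.99 kWh
desktop computer: 178 W × 6.3 h × 31 d = 34,763 Wh = 34.76 kWh
circular saw: 1360 W × 1.13 h × 31 d = 47,641 Wh = 47.64 kWh
ceiling fan: 47.5 W × 14.3 h × 31 d = 21,057 Wh = 21.06 kWh
Total energy = 97.99 + 34.76 + 47.64 + 21.06 = 201.5 kWh
Cost = 201.5 kWh × $0.208 = $41.90 ≈ $42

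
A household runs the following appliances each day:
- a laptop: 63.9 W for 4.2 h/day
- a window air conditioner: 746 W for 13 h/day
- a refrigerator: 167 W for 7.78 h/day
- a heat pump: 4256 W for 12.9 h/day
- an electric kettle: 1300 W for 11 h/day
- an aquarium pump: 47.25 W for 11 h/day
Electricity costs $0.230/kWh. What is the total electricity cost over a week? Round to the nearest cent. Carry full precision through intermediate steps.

$130.39

laptop: 63.9 W × 4.2 h × 7 d = 1,879 Wh = 1.879 kWh
window air conditioner: 746 W × 13 h × 7 d = 67,886 Wh = 67.89 kWh
refrigerator: 167 W × 7.78 h × 7 d = 9,095 Wh = 9.095 kWh
heat pump: 4256 W × 12.9 h × 7 d = 384,317 Wh = 384.3 kWh
electric kettle: 1300 W × 11 h × 7 d = 100,100 Wh = 100.1 kWh
aquarium pump: 47.25 W × 11 h × 7 d = 3,638 Wh = 3.638 kWh
Total energy = 1.879 + 67.89 + 9.095 + 384.3 + 100.1 + 3.638 = 566.9 kWh
Cost = 566.9 kWh × $0.230 = $130.39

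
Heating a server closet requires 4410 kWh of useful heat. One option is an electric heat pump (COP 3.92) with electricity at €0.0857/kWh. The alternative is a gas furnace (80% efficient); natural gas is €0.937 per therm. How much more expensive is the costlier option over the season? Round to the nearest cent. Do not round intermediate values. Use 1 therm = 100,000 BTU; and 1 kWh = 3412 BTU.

€79.82

Heat load = 4410 kWh × 3412 = 15,046,920 BTU
Gas: input = 15,046,920 / 0.80 = 18,808,650 BTU = 188.1 therm → 188.1 × €0.937 = €176.24
Heat pump: 15,046,920 BTU / 3412 = 4,410 kWh heat; / 3.92 = 1,125 kWh in → × €0.0857 = €96.41
Difference = |€176.24 − €96.41| = €79.82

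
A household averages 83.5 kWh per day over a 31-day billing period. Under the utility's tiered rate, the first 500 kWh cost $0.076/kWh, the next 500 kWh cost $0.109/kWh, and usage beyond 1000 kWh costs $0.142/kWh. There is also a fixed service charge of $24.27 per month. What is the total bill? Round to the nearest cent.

Usage = 83.5 kWh/day × 31 days = 2588.5 kWh
First 500 kWh × $0.076 = $38.00
Next 500 kWh × $0.109 = $54.50
Remaining 1588.5 kWh × $0.142 = $225.57
Energy charge = $318.07; + service $24.27 = $342.34

$342.34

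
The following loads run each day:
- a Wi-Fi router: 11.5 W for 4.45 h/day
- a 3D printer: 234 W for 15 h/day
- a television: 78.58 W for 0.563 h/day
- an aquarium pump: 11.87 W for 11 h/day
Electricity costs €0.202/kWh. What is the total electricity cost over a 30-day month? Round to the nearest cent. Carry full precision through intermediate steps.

Wi-Fi router: 11.5 W × 4.45 h × 30 d = 1,535 Wh = 1.535 kWh
3D printer: 234 W × 15 h × 30 d = 105,300 Wh = 105.3 kWh
television: 78.58 W × 0.563 h × 30 d = 1,327 Wh = 1.327 kWh
aquarium pump: 11.87 W × 11 h × 30 d = 3,917 Wh = 3.917 kWh
Total energy = 1.535 + 105.3 + 1.327 + 3.917 = 112.1 kWh
Cost = 112.1 kWh × €0.202 = €22.64

€22.64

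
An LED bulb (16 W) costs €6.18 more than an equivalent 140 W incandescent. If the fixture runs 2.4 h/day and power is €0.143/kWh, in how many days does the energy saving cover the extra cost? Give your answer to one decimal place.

Power saved = 140 − 16 = 124 W
Daily energy saved = 124 W × 2.4 h = 297.6 Wh = 0.2976 kWh
Daily savings = 0.2976 × €0.143 = €0.0426
Payback = €6.18 / €0.0426 per day = 145.2 days

145.2 days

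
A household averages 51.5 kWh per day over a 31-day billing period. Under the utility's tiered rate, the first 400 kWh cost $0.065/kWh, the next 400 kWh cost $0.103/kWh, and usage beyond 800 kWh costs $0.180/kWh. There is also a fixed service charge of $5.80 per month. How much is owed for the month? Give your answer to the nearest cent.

Usage = 51.5 kWh/day × 31 days = 1596.5 kWh
First 400 kWh × $0.065 = $26.00
Next 400 kWh × $0.103 = $41.20
Remaining 796.5 kWh × $0.180 = $143.37
Energy charge = $210.57; + service $5.80 = $216.37

$216.37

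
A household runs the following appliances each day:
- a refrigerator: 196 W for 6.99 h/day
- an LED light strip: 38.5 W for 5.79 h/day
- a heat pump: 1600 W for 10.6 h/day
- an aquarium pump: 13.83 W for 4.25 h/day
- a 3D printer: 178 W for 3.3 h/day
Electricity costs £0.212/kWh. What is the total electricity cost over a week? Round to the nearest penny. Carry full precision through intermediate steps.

refrigerator: 196 W × 6.99 h × 7 d = 9,590 Wh = 9.59 kWh
LED light strip: 38.5 W × 5.79 h × 7 d = 1,560 Wh = 1.56 kWh
heat pump: 1600 W × 10.6 h × 7 d = 118,720 Wh = 118.7 kWh
aquarium pump: 13.83 W × 4.25 h × 7 d = 411 Wh = 0.4114 kWh
3D printer: 178 W × 3.3 h × 7 d = 4,112 Wh = 4.112 kWh
Total energy = 9.59 + 1.56 + 118.7 + 0.4114 + 4.112 = 134.4 kWh
Cost = 134.4 kWh × £0.212 = £28.49

£28.49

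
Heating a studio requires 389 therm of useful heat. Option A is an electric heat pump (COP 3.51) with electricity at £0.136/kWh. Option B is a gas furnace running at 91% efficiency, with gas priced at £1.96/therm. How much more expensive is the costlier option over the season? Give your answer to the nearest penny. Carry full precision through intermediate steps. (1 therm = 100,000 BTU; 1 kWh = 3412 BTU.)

Heat load = 389 therm × 100,000 = 38,900,000 BTU
Gas: input = 38,900,000 / 0.91 = 42,747,253 BTU = 427.5 therm → 427.5 × £1.96 = £837.85
Heat pump: 38,900,000 BTU / 3412 = 11,400 kWh heat; / 3.51 = 3,248 kWh in → × £0.136 = £441.75
Difference = |£837.85 − £441.75| = £396.10

£396.10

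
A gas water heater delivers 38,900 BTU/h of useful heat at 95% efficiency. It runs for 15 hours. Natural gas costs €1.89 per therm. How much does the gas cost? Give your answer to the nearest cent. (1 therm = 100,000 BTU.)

Heat delivered = 38,900 BTU/h × 15 h = 583,500 BTU
Gas input = 583,500 / 0.95 = 614,211 BTU
= 614,211 / 100,000 = 6.142 therm
Cost = 6.142 × €1.89/therm = €11.61

€11.61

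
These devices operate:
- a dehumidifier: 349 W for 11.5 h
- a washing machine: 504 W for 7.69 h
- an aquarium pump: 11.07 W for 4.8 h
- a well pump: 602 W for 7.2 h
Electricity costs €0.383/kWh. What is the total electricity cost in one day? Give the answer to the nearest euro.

dehumidifier: 349 W × 11.5 h = 4,014 Wh = 4.013 kWh
washing machine: 504 W × 7.69 h = 3,876 Wh = 3.876 kWh
aquarium pump: 11.07 W × 4.8 h = 53 Wh = 0.05314 kWh
well pump: 602 W × 7.2 h = 4,334 Wh = 4.334 kWh
Total energy = 4.013 + 3.876 + 0.05314 + 4.334 = 12.28 kWh
Cost = 12.28 kWh × €0.383 = €4.70 ≈ €5

€5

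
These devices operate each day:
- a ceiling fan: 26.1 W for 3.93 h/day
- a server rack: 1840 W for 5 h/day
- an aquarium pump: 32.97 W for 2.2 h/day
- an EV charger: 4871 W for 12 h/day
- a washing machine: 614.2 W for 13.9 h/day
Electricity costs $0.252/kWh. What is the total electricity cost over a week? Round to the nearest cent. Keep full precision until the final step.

ceiling fan: 26.1 W × 3.93 h × 7 d = 718 Wh = 0.718 kWh
server rack: 1840 W × 5 h × 7 d = 64,400 Wh = 64.4 kWh
aquarium pump: 32.97 W × 2.2 h × 7 d = 508 Wh = 0.5077 kWh
EV charger: 4871 W × 12 h × 7 d = 409,164 Wh = 409.2 kWh
washing machine: 614.2 W × 13.9 h × 7 d = 59,762 Wh = 59.76 kWh
Total energy = 0.718 + 64.4 + 0.5077 + 409.2 + 59.76 = 534.6 kWh
Cost = 534.6 kWh × $0.252 = $134.71

$134.71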